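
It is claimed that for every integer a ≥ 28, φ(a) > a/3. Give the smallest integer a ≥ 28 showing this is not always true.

We need the least integer a ≥ 28 for which the claim fails.
For a = 28, 29 the conclusion holds.
a = 30: φ(30) = 8 and 30/3 = 10, so φ(30) ≤ 30/3.

a = 30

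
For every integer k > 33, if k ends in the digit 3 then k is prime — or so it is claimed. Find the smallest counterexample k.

k = 63

A counterexample is any integer k > 33 such that k ends in the digit 3 but k is not prime; we check each in order.
For k = 43, 53 the conclusion holds.
k = 63: 63 ends in 3; 63 = 3 × 21, composite.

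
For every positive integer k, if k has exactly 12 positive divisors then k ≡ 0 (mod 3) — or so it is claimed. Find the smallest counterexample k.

We need the least positive integer k for which k has exactly 12 positive divisors but the claim fails.
The first 8 eligible values, up to k = 132, all satisfy the conclusion.
k = 140: τ(140) = 12; 140 ≡ 2 (mod 3).

k = 140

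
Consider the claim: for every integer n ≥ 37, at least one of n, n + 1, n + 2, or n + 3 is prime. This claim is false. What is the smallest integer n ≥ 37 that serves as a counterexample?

n = 48

A counterexample is any integer n ≥ 37 such that n, n + 1, n + 2, n + 3 are all composite; we check each in order.
For n = 37, 38, 39, 40, …, 45, 46, 47 the conclusion holds.
n = 48: 48 = 2 × 24; 49 = 7 × 7; 50 = 2 × 25; 51 = 3 × 17 — all composite.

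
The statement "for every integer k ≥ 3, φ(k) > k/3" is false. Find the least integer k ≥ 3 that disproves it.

k = 3: φ(3) = 2 and 3/3 = 1, so φ(3) > 3/3.
k = 4: φ(4) = 2 and 4/3 = 4/3, so φ(4) > 4/3.
k = 5: φ(5) = 4 and 5/3 = 5/3, so φ(5) > 5/3.
k = 6: φ(6) = 2 and 6/3 = 2, so φ(6) ≤ 6/3.
Hence k = 6 is a counterexample.

k = 6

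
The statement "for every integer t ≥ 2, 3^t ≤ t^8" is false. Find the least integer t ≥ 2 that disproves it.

t = 23

For t = 2, 3, 4, 5, …, 20, 21, 22 the conclusion holds.
t = 23: 3^t = 94143178827 and t^8 = 78310985281, so 94143178827 > 78310985281.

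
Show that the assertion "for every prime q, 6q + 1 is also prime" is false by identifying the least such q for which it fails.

We need the least prime q for which 6q + 1 is not prime.
For q = 2, 3, 5, 7, 11, 13, 17 the conclusion holds.
q = 19: 6q + 1 = 115 = 5 × 23, not prime.
Hence q = 19 is a counterexample.

q = 19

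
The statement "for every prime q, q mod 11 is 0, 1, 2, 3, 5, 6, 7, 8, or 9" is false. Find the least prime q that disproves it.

A counterexample is any prime q such that the claim fails; we check each in order.
The first 11 eligible values, up to q = 31, all satisfy the conclusion.
q = 37: 37 mod 11 = 4 — not in {0, 1, 2, 3, 5, 6, 7, 8, 9}.
Thus q = 37 disproves the claim, and no smaller q works.

q = 37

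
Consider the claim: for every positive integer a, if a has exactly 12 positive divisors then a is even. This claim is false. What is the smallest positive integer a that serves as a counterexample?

a = 315

We need the least positive integer a for which a has exactly 12 positive divisors but a is odd.
For a = 60, 72, 84, 90, …, 294, 306, 308 the conclusion holds.
a = 315: divisors of 315: 12 divisors; 315 is odd.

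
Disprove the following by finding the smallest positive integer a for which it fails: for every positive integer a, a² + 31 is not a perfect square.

a = 15

We need the least positive integer a for which a² + 31 is a perfect square.
For a = 1, 2, 3, 4, …, 12, 13, 14 the conclusion holds.
a = 15: 15² + 31 = 256 = 16², a perfect square.
Hence a = 15 is a counterexample.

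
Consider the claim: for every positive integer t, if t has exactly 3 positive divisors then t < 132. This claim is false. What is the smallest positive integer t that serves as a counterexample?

t = 169

We need the least positive integer t for which t has exactly 3 positive divisors but the claim fails.
t = 4: τ(4) = 3; 4 < 132.
t = 9: τ(9) = 3; 9 < 132.
t = 25: τ(25) = 3; 25 < 132.
t = 49: τ(49) = 3; 49 < 132.
t = 121: τ(121) = 3; 121 < 132.
t = 169: τ(169) = 3; 169 ≥ 132.
Hence t = 169 is a counterexample.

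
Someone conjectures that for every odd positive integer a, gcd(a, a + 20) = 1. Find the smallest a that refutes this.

a = 5

We need the least odd positive integer a for which gcd(a, a + 20) > 1.
For a = 1, 3 the conclusion holds.
a = 5: gcd(5, 25) = 5.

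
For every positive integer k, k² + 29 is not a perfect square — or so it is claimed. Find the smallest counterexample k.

We need the least positive integer k for which k² + 29 is a perfect square.
For k = 1, 2, 3, 4, …, 11, 12, 13 the conclusion holds.
k = 14: 14² + 29 = 225 = 15², a perfect square.

k = 14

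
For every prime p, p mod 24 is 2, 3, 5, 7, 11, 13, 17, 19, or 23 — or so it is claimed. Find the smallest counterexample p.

A counterexample is any prime p such that the claim fails; we check each in order.
The first 20 eligible values, up to p = 71, all satisfy the conclusion.
p = 73: 73 mod 24 = 1 — not in {2, 3, 5, 7, 11, 13, 17, 19, 23}.
So p = 73 is the smallest counterexample.

p = 73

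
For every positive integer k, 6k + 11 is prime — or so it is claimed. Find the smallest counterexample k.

k = 4

We need the least positive integer k for which 6k + 11 is not prime.
k = 1: 6k + 11 = 17, prime.
k = 2: 6k + 11 = 23, prime.
k = 3: 6k + 11 = 29, prime.
k = 4: 6k + 11 = 35 = 5 × 7, composite.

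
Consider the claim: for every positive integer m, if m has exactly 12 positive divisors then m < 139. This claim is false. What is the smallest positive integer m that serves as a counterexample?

We need the least positive integer m for which m has exactly 12 positive divisors but the claim fails.
For m = 60, 72, 84, 90, 96, 108, 126, 132 the conclusion holds.
m = 140: τ(140) = 12; 140 ≥ 139.

m = 140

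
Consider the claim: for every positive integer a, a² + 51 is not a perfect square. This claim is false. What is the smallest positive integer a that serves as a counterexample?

a = 7

The first 6 eligible values, up to a = 6, all satisfy the conclusion.
a = 7: 7² + 51 = 100 = 10², a perfect square.
Hence a = 7 is a counterexample.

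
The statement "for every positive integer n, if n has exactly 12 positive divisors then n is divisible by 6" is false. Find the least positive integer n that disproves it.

A counterexample is any positive integer n such that n has exactly 12 positive divisors but n is not divisible by 6; we check each in order.
For n = 60, 72, 84, 90, 96, 108, 126, 132 the conclusion holds.
n = 140: τ(140) = 12; 140 mod 6 = 2.

n = 140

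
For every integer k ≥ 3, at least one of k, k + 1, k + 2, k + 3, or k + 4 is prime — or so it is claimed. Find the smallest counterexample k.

Check each integer k ≥ 3 in order until k, k + 1, k + 2, k + 3, k + 4 are all composite.
For k = 3, 4, 5, 6, …, 21, 22, 23 the conclusion holds.
k = 24: 24 = 2 × 12; 25 = 5 × 5; 26 = 2 × 13; 27 = 3 × 9; 28 = 2 × 14 — all composite.
So k = 24 is the smallest counterexample.

k = 24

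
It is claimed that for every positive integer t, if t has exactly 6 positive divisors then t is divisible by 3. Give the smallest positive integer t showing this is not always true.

t = 20

A counterexample is any positive integer t such that t has exactly 6 positive divisors but t is not divisible by 3; we check each in order.
For t = 12, 18 the conclusion holds.
t = 20: τ(20) = 6; 20 mod 3 = 2.
Thus t = 20 disproves the claim, and no smaller t works.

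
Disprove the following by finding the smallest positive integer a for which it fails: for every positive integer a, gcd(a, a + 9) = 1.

a = 3

A counterexample is any positive integer a such that gcd(a, a + 9) > 1; we check each in order.
For a = 1, 2 the conclusion holds.
a = 3: gcd(3, 12) = 3.
Thus a = 3 disproves the claim, and no smaller a works.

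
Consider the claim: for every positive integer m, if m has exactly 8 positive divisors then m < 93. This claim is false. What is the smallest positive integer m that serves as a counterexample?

m = 102

Check each positive integer m in order until m has exactly 8 positive divisors but the claim fails.
For m = 24, 30, 40, 42, 54, 56, 66, 70, 78, 88 the conclusion holds.
m = 102: τ(102) = 8; 102 ≥ 93.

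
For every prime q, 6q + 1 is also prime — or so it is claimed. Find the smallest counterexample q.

Check each prime q in order until 6q + 1 is not prime.
For q = 2, 3, 5, 7, 11, 13, 17 the conclusion holds.
q = 19: 6q + 1 = 115 = 5 × 23, not prime.

q = 19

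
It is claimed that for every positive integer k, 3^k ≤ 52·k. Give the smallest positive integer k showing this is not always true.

k = 6

For k = 1, 2, 3, 4, 5 the conclusion holds.
k = 6: 3^k = 729 and 52·k = 312, so 729 > 312.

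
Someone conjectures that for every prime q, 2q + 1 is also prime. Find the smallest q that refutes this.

q = 7

For q = 2, 3, 5 the conclusion holds.
q = 7: 2q + 1 = 15 = 3 × 5, not prime.
So q = 7 is the smallest counterexample.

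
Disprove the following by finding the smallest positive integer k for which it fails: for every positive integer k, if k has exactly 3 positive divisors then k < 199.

Check each positive integer k in order until k has exactly 3 positive divisors but the claim fails.
For k = 4, 9, 25, 49, 121, 169 the conclusion holds.
k = 289: τ(289) = 3; 289 ≥ 199.
So k = 289 is the smallest counterexample.

k = 289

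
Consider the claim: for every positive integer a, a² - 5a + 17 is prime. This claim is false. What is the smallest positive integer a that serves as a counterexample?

A counterexample is any positive integer a such that a² - 5a + 17 is not prime; we check each in order.
For a = 1, 2, 3, 4, …, 10, 11, 12 the conclusion holds.
a = 13: a² - 5a + 17 = 121 = 11 × 11, composite.
So a = 13 is the smallest counterexample.

a = 13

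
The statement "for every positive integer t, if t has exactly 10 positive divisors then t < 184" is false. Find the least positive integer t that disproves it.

t = 208

The first 5 eligible values, up to t = 176, all satisfy the conclusion.
t = 208: τ(208) = 10; 208 ≥ 184.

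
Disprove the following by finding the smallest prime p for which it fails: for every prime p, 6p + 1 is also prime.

p = 19

A counterexample is any prime p such that 6p + 1 is not prime; we check each in order.
The first 7 eligible values, up to p = 17, all satisfy the conclusion.
p = 19: 6p + 1 = 115 = 5 × 23, not prime.
Hence p = 19 is a counterexample.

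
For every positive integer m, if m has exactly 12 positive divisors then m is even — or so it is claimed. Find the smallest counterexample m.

m = 315

The first 24 eligible values, up to m = 308, all satisfy the conclusion.
m = 315: divisors of 315: 12 divisors; 315 is odd.
So m = 315 is the smallest counterexample.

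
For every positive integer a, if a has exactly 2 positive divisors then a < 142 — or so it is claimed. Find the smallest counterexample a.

a = 149

The first 34 eligible values, up to a = 139, all satisfy the conclusion.
a = 149: τ(149) = 2; 149 ≥ 142.
So a = 149 is the smallest counterexample.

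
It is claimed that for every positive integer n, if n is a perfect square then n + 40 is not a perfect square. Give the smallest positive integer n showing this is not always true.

n = 9

We need the least positive integer n for which n is a perfect square but n + 40 is a perfect square.
n = 1: 1 + 40 = 41, not a perfect square.
n = 4: 4 + 40 = 44, not a perfect square.
n = 9: 9 = 3² and 9 + 40 = 49 = 7².
Thus n = 9 disproves the claim, and no smaller n works.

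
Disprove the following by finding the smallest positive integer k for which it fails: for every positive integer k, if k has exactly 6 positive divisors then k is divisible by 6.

We need the least positive integer k for which k has exactly 6 positive divisors but k is not divisible by 6.
For k = 12, 18 the conclusion holds.
k = 20: τ(20) = 6; 20 mod 6 = 2.
Hence k = 20 is a counterexample.

k = 20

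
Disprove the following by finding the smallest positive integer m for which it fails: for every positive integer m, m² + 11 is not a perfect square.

m = 5

Check each positive integer m in order until m² + 11 is a perfect square.
m = 1: 1² + 11 = 12, not a perfect square.
m = 2: 2² + 11 = 15, not a perfect square.
m = 3: 3² + 11 = 20, not a perfect square.
m = 4: 4² + 11 = 27, not a perfect square.
m = 5: 5² + 11 = 36 = 6², a perfect square.
Thus m = 5 disproves the claim, and no smaller m works.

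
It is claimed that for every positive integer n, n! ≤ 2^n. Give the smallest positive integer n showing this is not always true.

n = 4

n = 1: n! = 1 and 2^n = 2, so 1 ≤ 2.
n = 2: n! = 2 and 2^n = 4, so 2 ≤ 4.
n = 3: n! = 6 and 2^n = 8, so 6 ≤ 8.
n = 4: n! = 24 and 2^n = 16, so 24 > 16.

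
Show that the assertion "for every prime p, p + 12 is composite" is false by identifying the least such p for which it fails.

p = 5

Check each prime p in order until p + 12 is prime.
p = 2: p + 12 = 14 = 2 × 7, composite.
p = 3: p + 12 = 15 = 3 × 5, composite.
p = 5: p + 12 = 17, prime — not composite.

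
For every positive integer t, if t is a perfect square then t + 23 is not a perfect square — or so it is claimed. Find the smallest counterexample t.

t = 121

We need the least positive integer t for which t is a perfect square but t + 23 is a perfect square.
For t = 1, 4, 9, 16, 25, 36, 49, 64, 81, 100 the conclusion holds.
t = 121: 121 = 11² and 121 + 23 = 144 = 12².
Hence t = 121 is a counterexample.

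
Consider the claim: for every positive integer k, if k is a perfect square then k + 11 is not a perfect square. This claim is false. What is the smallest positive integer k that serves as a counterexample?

k = 25

We need the least positive integer k for which k is a perfect square but k + 11 is a perfect square.
For k = 1, 4, 9, 16 the conclusion holds.
k = 25: 25 = 5² and 25 + 11 = 36 = 6².
Hence k = 25 is a counterexample.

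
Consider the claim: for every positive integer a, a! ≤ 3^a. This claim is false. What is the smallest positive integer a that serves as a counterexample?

The first 6 eligible values, up to a = 6, all satisfy the conclusion.
a = 7: a! = 5040 and 3^a = 2187, so 5040 > 2187.
Thus a = 7 disproves the claim, and no smaller a works.

a = 7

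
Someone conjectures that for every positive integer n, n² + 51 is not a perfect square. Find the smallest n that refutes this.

n = 7

For n = 1, 2, 3, 4, 5, 6 the conclusion holds.
n = 7: 7² + 51 = 100 = 10², a perfect square.
Thus n = 7 disproves the claim, and no smaller n works.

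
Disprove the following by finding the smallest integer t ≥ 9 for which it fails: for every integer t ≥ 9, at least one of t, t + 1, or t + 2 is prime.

t = 14

We need the least integer t ≥ 9 for which t, t + 1, t + 2 are all composite.
The first 5 eligible values, up to t = 13, all satisfy the conclusion.
t = 14: 14 = 2 × 7; 15 = 3 × 5; 16 = 2 × 8 — all composite.
Hence t = 14 is a counterexample.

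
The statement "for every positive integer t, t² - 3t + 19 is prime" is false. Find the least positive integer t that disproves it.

t = 18

Check each positive integer t in order until t² - 3t + 19 is not prime.
The first 17 eligible values, up to t = 17, all satisfy the conclusion.
t = 18: t² - 3t + 19 = 289 = 17 × 17, composite.
So t = 18 is the smallest counterexample.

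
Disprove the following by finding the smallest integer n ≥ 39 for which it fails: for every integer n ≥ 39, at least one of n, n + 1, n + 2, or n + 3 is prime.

n = 48

Check each integer n ≥ 39 in order until n, n + 1, n + 2, n + 3 are all composite.
The first 9 eligible values, up to n = 47, all satisfy the conclusion.
n = 48: 48 = 2 × 24; 49 = 7 × 7; 50 = 2 × 25; 51 = 3 × 17 — all composite.
So n = 48 is the smallest counterexample.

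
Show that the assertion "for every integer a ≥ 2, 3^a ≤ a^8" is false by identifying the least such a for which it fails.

a = 23

Check each integer a ≥ 2 in order until 3^a > a^8.
For a = 2, 3, 4, 5, …, 20, 21, 22 the conclusion holds.
a = 23: 3^a = 94143178827 and a^8 = 78310985281, so 94143178827 > 78310985281.
Thus a = 23 disproves the claim, and no smaller a works.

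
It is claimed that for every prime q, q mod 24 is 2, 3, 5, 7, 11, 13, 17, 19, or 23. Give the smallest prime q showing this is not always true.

q = 73

We need the least prime q for which the claim fails.
For q = 2, 3, 5, 7, …, 61, 67, 71 the conclusion holds.
q = 73: 73 mod 24 = 1 — not in {2, 3, 5, 7, 11, 13, 17, 19, 23}.
So q = 73 is the smallest counterexample.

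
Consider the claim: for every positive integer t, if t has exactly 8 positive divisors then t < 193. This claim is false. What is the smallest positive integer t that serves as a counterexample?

We need the least positive integer t for which t has exactly 8 positive divisors but the claim fails.
For t = 24, 30, 40, 42, …, 186, 189, 190 the conclusion holds.
t = 195: τ(195) = 8; 195 ≥ 193.
Thus t = 195 disproves the claim, and no smaller t works.

t = 195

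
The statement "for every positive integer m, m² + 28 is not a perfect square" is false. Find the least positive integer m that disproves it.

Check each positive integer m in order until m² + 28 is a perfect square.
For m = 1, 2, 3, 4, 5 the conclusion holds.
m = 6: 6² + 28 = 64 = 8², a perfect square.

m = 6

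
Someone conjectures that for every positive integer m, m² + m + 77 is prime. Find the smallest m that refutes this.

A counterexample is any positive integer m such that m² + m + 77 is not prime; we check each in order.
m = 1: m² + m + 77 = 79, prime.
m = 2: m² + m + 77 = 83, prime.
m = 3: m² + m + 77 = 89, prime.
m = 4: m² + m + 77 = 97, prime.
m = 5: m² + m + 77 = 107, prime.
m = 6: m² + m + 77 = 119 = 7 × 17, composite.
Hence m = 6 is a counterexample.

m = 6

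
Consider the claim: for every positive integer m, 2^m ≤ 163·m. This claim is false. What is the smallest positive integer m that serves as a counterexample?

m = 11

We need the least positive integer m for which 2^m > 163·m.
The first 10 eligible values, up to m = 10, all satisfy the conclusion.
m = 11: 2^m = 2048 and 163·m = 1793, so 2048 > 1793.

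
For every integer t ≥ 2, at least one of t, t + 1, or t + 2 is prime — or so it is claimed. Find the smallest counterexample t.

t = 8

We need the least integer t ≥ 2 for which t, t + 1, t + 2 are all composite.
The first 6 eligible values, up to t = 7, all satisfy the conclusion.
t = 8: 8 = 2 × 4; 9 = 3 × 3; 10 = 2 × 5 — all composite.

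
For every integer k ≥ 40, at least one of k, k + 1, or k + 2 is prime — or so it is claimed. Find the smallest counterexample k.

k = 44

We need the least integer k ≥ 40 for which k, k + 1, k + 2 are all composite.
k = 40: 41 is prime.
k = 41: 41 is prime.
k = 42: 43 is prime.
k = 43: 43 is prime.
k = 44: 44 = 2 × 22; 45 = 3 × 15; 46 = 2 × 23 — all composite.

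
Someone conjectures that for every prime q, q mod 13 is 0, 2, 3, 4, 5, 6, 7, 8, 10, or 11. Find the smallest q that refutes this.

q = 53

For q = 2, 3, 5, 7, …, 41, 43, 47 the conclusion holds.
q = 53: 53 mod 13 = 1 — not in {0, 2, 3, 4, 5, 6, 7, 8, 10, 11}.
Hence q = 53 is a counterexample.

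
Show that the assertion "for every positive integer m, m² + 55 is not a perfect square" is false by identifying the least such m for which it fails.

m = 3

m = 1: 1² + 55 = 56, not a perfect square.
m = 2: 2² + 55 = 59, not a perfect square.
m = 3: 3² + 55 = 64 = 8², a perfect square.
Hence m = 3 is a counterexample.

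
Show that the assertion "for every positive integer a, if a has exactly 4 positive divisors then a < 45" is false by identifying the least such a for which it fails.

a = 46

We need the least positive integer a for which a has exactly 4 positive divisors but the claim fails.
For a = 6, 8, 10, 14, …, 35, 38, 39 the conclusion holds.
a = 46: τ(46) = 4; 46 ≥ 45.
Thus a = 46 disproves the claim, and no smaller a works.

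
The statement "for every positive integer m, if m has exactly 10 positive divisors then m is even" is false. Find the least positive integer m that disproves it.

For m = 48, 80, 112, 162, 176, 208, 272, 304, 368 the conclusion holds.
m = 405: divisors of 405: 10 divisors; 405 is odd.
So m = 405 is the smallest counterexample.

m = 405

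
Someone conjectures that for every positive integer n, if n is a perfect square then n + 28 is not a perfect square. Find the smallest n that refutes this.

The first 5 eligible values, up to n = 25, all satisfy the conclusion.
n = 36: 36 = 6² and 36 + 28 = 64 = 8².

n = 36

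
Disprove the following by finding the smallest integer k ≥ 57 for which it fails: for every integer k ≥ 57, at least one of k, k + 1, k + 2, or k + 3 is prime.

k = 62

A counterexample is any integer k ≥ 57 such that k, k + 1, k + 2, k + 3 are all composite; we check each in order.
For k = 57, 58, 59, 60, 61 the conclusion holds.
k = 62: 62 = 2 × 31; 63 = 3 × 21; 64 = 2 × 32; 65 = 5 × 13 — all composite.
So k = 62 is the smallest counterexample.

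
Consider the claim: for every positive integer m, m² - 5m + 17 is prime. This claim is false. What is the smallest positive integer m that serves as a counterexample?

m = 13

The first 12 eligible values, up to m = 12, all satisfy the conclusion.
m = 13: m² - 5m + 17 = 121 = 11 × 11, composite.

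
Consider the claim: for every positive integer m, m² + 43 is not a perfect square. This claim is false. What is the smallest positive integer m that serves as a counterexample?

m = 21

Check each positive integer m in order until m² + 43 is a perfect square.
For m = 1, 2, 3, 4, …, 18, 19, 20 the conclusion holds.
m = 21: 21² + 43 = 484 = 22², a perfect square.
So m = 21 is the smallest counterexample.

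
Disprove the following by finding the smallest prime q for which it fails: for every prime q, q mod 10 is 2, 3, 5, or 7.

A counterexample is any prime q such that the claim fails; we check each in order.
For q = 2, 3, 5, 7 the conclusion holds.
q = 11: 11 mod 10 = 1 — not in {2, 3, 5, 7}.
So q = 11 is the smallest counterexample.

q = 11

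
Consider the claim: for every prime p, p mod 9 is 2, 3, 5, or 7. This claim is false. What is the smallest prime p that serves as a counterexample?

p = 13

The first 5 eligible values, up to p = 11, all satisfy the conclusion.
p = 13: 13 mod 9 = 4 — not in {2, 3, 5, 7}.
Hence p = 13 is a counterexample.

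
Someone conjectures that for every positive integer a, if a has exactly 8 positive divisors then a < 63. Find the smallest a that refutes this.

Check each positive integer a in order until a has exactly 8 positive divisors but the claim fails.
For a = 24, 30, 40, 42, 54, 56 the conclusion holds.
a = 66: τ(66) = 8; 66 ≥ 63.
Thus a = 66 disproves the claim, and no smaller a works.

a = 66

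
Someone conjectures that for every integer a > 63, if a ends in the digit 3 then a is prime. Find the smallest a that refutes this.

Check each integer a > 63 in order until a ends in the digit 3 but a is not prime.
a = 73: 73 ends in 3 and is prime.
a = 83: 83 ends in 3 and is prime.
a = 93: 93 ends in 3; 93 = 3 × 31, composite.
Hence a = 93 is a counterexample.

a = 93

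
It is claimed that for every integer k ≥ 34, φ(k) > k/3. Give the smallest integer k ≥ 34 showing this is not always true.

k = 36

Check each integer k ≥ 34 in order until the claim fails.
For k = 34, 35 the conclusion holds.
k = 36: φ(36) = 12 and 36/3 = 12, so φ(36) ≤ 36/3.
Thus k = 36 disproves the claim, and no smaller k works.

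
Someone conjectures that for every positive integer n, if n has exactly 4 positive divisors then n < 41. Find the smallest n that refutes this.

Check each positive integer n in order until n has exactly 4 positive divisors but the claim fails.
The first 14 eligible values, up to n = 39, all satisfy the conclusion.
n = 46: τ(46) = 4; 46 ≥ 41.
Thus n = 46 disproves the claim, and no smaller n works.

n = 46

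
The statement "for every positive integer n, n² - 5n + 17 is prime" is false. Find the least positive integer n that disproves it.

For n = 1, 2, 3, 4, …, 10, 11, 12 the conclusion holds.
n = 13: n² - 5n + 17 = 121 = 11 × 11, composite.

n = 13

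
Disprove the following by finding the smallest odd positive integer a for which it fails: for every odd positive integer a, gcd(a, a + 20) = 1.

a = 5

Check each odd positive integer a in order until gcd(a, a + 20) > 1.
For a = 1, 3 the conclusion holds.
a = 5: gcd(5, 25) = 5.
Hence a = 5 is a counterexample.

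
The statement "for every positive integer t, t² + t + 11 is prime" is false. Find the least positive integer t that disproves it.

t = 10

Check each positive integer t in order until t² + t + 11 is not prime.
For t = 1, 2, 3, 4, 5, 6, 7, 8, 9 the conclusion holds.
t = 10: t² + t + 11 = 121 = 11 × 11, composite.
Thus t = 10 disproves the claim, and no smaller t works.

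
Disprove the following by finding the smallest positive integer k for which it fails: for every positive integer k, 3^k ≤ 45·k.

We need the least positive integer k for which 3^k > 45·k.
For k = 1, 2, 3, 4 the conclusion holds.
k = 5: 3^k = 243 and 45·k = 225, so 243 > 225.
Hence k = 5 is a counterexample.

k = 5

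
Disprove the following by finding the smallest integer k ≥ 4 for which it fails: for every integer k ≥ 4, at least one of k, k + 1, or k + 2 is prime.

k = 8

Check each integer k ≥ 4 in order until k, k + 1, k + 2 are all composite.
The first 4 eligible values, up to k = 7, all satisfy the conclusion.
k = 8: 8 = 2 × 4; 9 = 3 × 3; 10 = 2 × 5 — all composite.
Hence k = 8 is a counterexample.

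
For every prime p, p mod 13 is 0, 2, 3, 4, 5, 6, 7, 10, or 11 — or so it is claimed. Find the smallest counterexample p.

p = 47

For p = 2, 3, 5, 7, …, 37, 41, 43 the conclusion holds.
p = 47: 47 mod 13 = 8 — not in {0, 2, 3, 4, 5, 6, 7, 10, 11}.
Thus p = 47 disproves the claim, and no smaller p works.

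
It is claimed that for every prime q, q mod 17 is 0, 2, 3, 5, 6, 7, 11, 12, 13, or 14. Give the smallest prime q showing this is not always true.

Check each prime q in order until the claim fails.
For q = 2, 3, 5, 7, …, 31, 37, 41 the conclusion holds.
q = 43: 43 mod 17 = 9 — not in {0, 2, 3, 5, 6, 7, 11, 12, 13, 14}.

q = 43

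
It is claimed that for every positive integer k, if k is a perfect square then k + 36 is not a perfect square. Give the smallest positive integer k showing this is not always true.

k = 64

We need the least positive integer k for which k is a perfect square but k + 36 is a perfect square.
The first 7 eligible values, up to k = 49, all satisfy the conclusion.
k = 64: 64 = 8² and 64 + 36 = 100 = 10².
Hence k = 64 is a counterexample.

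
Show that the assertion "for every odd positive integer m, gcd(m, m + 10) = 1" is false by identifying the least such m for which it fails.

A counterexample is any odd positive integer m such that gcd(m, m + 10) > 1; we check each in order.
For m = 1, 3 the conclusion holds.
m = 5: gcd(5, 15) = 5.

m = 5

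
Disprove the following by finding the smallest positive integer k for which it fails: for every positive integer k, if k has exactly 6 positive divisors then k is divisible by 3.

For k = 12, 18 the conclusion holds.
k = 20: τ(20) = 6; 20 mod 3 = 2.
Thus k = 20 disproves the claim, and no smaller k works.

k = 20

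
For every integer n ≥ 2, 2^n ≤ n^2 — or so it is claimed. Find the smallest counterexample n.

For n = 2, 3, 4 the conclusion holds.
n = 5: 2^n = 32 and n^2 = 25, so 32 > 25.
Hence n = 5 is a counterexample.

n = 5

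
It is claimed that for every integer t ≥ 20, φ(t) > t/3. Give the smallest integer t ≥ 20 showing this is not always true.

Check each integer t ≥ 20 in order until the claim fails.
For t = 20, 21, 22, 23 the conclusion holds.
t = 24: φ(24) = 8 and 24/3 = 8, so φ(24) ≤ 24/3.
So t = 24 is the smallest counterexample.

t = 24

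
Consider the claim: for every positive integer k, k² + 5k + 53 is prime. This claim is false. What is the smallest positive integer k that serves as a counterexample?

k = 3

We need the least positive integer k for which k² + 5k + 53 is not prime.
k = 1: k² + 5k + 53 = 59, prime.
k = 2: k² + 5k + 53 = 67, prime.
k = 3: k² + 5k + 53 = 77 = 7 × 11, composite.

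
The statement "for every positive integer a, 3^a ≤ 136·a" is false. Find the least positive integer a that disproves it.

a = 7

We need the least positive integer a for which 3^a > 136·a.
The first 6 eligible values, up to a = 6, all satisfy the conclusion.
a = 7: 3^a = 2187 and 136·a = 952, so 2187 > 952.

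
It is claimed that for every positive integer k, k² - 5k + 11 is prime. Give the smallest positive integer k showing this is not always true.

k = 7

k = 1: k² - 5k + 11 = 7, prime.
k = 2: k² - 5k + 11 = 5, prime.
k = 3: k² - 5k + 11 = 5, prime.
k = 4: k² - 5k + 11 = 7, prime.
k = 5: k² - 5k + 11 = 11, prime.
k = 6: k² - 5k + 11 = 17, prime.
k = 7: k² - 5k + 11 = 25 = 5 × 5, composite.
So k = 7 is the smallest counterexample.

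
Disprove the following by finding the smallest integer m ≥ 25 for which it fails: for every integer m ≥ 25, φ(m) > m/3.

m = 30

A counterexample is any integer m ≥ 25 such that the claim fails; we check each in order.
For m = 25, 26, 27, 28, 29 the conclusion holds.
m = 30: φ(30) = 8 and 30/3 = 10, so φ(30) ≤ 30/3.
So m = 30 is the smallest counterexample.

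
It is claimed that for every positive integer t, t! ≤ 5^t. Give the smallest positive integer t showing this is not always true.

A counterexample is any positive integer t such that t! > 5^t; we check each in order.
For t = 1, 2, 3, 4, …, 9, 10, 11 the conclusion holds.
t = 12: t! = 479001600 and 5^t = 244140625, so 479001600 > 244140625.

t = 12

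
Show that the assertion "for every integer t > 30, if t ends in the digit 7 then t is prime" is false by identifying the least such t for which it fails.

t = 37: 37 ends in 7 and is prime.
t = 47: 47 ends in 7 and is prime.
t = 57: 57 ends in 7; 57 = 3 × 19, composite.

t = 57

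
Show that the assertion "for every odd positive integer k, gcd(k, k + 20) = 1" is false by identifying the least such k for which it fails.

A counterexample is any odd positive integer k such that gcd(k, k + 20) > 1; we check each in order.
For k = 1, 3 the conclusion holds.
k = 5: gcd(5, 25) = 5.
Thus k = 5 disproves the claim, and no smaller k works.

k = 5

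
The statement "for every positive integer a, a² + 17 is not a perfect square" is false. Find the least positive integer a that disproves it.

a = 1: 1² + 17 = 18, not a perfect square.
a = 2: 2² + 17 = 21, not a perfect square.
a = 3: 3² + 17 = 26, not a perfect square.
a = 4: 4² + 17 = 33, not a perfect square.
a = 5: 5² + 17 = 42, not a perfect square.
a = 6: 6² + 17 = 53, not a perfect square.
a = 7: 7² + 17 = 66, not a perfect square.
a = 8: 8² + 17 = 81 = 9², a perfect square.

a = 8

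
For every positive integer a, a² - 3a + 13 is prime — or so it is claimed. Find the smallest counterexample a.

A counterexample is any positive integer a such that a² - 3a + 13 is not prime; we check each in order.
For a = 1, 2, 3, 4, …, 9, 10, 11 the conclusion holds.
a = 12: a² - 3a + 13 = 121 = 11 × 11, composite.
Thus a = 12 disproves the claim, and no smaller a works.

a = 12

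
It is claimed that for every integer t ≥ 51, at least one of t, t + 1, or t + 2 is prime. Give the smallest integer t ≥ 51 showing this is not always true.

t = 54

For t = 51, 52, 53 the conclusion holds.
t = 54: 54 = 2 × 27; 55 = 5 × 11; 56 = 2 × 28 — all composite.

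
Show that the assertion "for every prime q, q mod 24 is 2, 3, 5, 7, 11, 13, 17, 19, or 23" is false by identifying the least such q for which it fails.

The first 20 eligible values, up to q = 71, all satisfy the conclusion.
q = 73: 73 mod 24 = 1 — not in {2, 3, 5, 7, 11, 13, 17, 19, 23}.
Hence q = 73 is a counterexample.

q = 73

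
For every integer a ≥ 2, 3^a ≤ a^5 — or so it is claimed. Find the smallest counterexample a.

a = 11

The first 9 eligible values, up to a = 10, all satisfy the conclusion.
a = 11: 3^a = 177147 and a^5 = 161051, so 177147 > 161051.
So a = 11 is the smallest counterexample.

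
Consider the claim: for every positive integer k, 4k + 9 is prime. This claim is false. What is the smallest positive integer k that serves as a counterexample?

k = 3

For k = 1, 2 the conclusion holds.
k = 3: 4k + 9 = 21 = 3 × 7, composite.
Thus k = 3 disproves the claim, and no smaller k works.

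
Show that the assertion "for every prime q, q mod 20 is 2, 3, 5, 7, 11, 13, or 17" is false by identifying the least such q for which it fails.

q = 19

The first 7 eligible values, up to q = 17, all satisfy the conclusion.
q = 19: 19 mod 20 = 19 — not in {2, 3, 5, 7, 11, 13, 17}.
So q = 19 is the smallest counterexample.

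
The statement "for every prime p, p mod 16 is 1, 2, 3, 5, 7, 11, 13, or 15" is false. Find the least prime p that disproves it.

A counterexample is any prime p such that the claim fails; we check each in order.
For p = 2, 3, 5, 7, …, 29, 31, 37 the conclusion holds.
p = 41: 41 mod 16 = 9 — not in {1, 2, 3, 5, 7, 11, 13, 15}.
So p = 41 is the smallest counterexample.

p = 41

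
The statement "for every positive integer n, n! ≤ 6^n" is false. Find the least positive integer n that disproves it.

n = 14

For n = 1, 2, 3, 4, …, 11, 12, 13 the conclusion holds.
n = 14: n! = 87178291200 and 6^n = 78364164096, so 87178291200 > 78364164096.
Thus n = 14 disproves the claim, and no smaller n works.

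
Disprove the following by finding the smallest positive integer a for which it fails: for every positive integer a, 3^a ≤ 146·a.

We need the least positive integer a for which 3^a > 146·a.
The first 6 eligible values, up to a = 6, all satisfy the conclusion.
a = 7: 3^a = 2187 and 146·a = 1022, so 2187 > 1022.

a = 7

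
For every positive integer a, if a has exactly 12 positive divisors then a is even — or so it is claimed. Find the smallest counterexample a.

a = 315

A counterexample is any positive integer a such that a has exactly 12 positive divisors but a is odd; we check each in order.
The first 24 eligible values, up to a = 308, all satisfy the conclusion.
a = 315: divisors of 315: 12 divisors; 315 is odd.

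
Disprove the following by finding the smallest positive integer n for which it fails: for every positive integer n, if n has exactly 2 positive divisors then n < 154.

The first 36 eligible values, up to n = 151, all satisfy the conclusion.
n = 157: τ(157) = 2; 157 ≥ 154.

n = 157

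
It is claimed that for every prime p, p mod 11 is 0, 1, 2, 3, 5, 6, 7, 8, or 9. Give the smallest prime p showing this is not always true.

p = 37

Check each prime p in order until the claim fails.
For p = 2, 3, 5, 7, …, 23, 29, 31 the conclusion holds.
p = 37: 37 mod 11 = 4 — not in {0, 1, 2, 3, 5, 6, 7, 8, 9}.
Hence p = 37 is a counterexample.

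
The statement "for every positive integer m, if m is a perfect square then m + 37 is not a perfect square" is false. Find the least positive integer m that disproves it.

We need the least positive integer m for which m is a perfect square but m + 37 is a perfect square.
The first 17 eligible values, up to m = 289, all satisfy the conclusion.
m = 324: 324 = 18² and 324 + 37 = 361 = 19².

m = 324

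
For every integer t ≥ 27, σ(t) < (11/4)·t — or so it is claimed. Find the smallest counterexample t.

We need the least integer t ≥ 27 for which the claim fails.
The first 33 eligible values, up to t = 59, all satisfy the conclusion.
t = 60: σ(60) = 168; 168 ≥ 165.

t = 60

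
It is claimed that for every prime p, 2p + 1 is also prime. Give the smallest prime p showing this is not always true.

A counterexample is any prime p such that 2p + 1 is not prime; we check each in order.
For p = 2, 3, 5 the conclusion holds.
p = 7: 2p + 1 = 15 = 3 × 5, not prime.
Thus p = 7 disproves the claim, and no smaller p works.

p = 7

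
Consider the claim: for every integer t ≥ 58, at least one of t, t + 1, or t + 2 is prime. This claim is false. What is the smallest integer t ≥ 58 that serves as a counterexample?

t = 62

For t = 58, 59, 60, 61 the conclusion holds.
t = 62: 62 = 2 × 31; 63 = 3 × 21; 64 = 2 × 32 — all composite.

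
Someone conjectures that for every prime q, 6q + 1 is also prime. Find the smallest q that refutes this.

q = 2: 6q + 1 = 13, prime.
q = 3: 6q + 1 = 19, prime.
q = 5: 6q + 1 = 31, prime.
q = 7: 6q + 1 = 43, prime.
q = 11: 6q + 1 = 67, prime.
q = 13: 6q + 1 = 79, prime.
q = 17: 6q + 1 = 103, prime.
q = 19: 6q + 1 = 115 = 5 × 23, not prime.
So q = 19 is the smallest counterexample.

q = 19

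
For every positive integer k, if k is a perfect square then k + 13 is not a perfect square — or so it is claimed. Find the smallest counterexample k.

A counterexample is any positive integer k such that k is a perfect square but k + 13 is a perfect square; we check each in order.
The first 5 eligible values, up to k = 25, all satisfy the conclusion.
k = 36: 36 = 6² and 36 + 13 = 49 = 7².

k = 36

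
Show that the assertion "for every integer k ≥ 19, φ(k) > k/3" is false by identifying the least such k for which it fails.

For k = 19, 20, 21, 22, 23 the conclusion holds.
k = 24: φ(24) = 8 and 24/3 = 8, so φ(24) ≤ 24/3.
Hence k = 24 is a counterexample.

k = 24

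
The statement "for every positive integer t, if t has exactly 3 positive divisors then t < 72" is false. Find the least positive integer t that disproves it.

t = 121

We need the least positive integer t for which t has exactly 3 positive divisors but the claim fails.
t = 4: τ(4) = 3; 4 < 72.
t = 9: τ(9) = 3; 9 < 72.
t = 25: τ(25) = 3; 25 < 72.
t = 49: τ(49) = 3; 49 < 72.
t = 121: τ(121) = 3; 121 ≥ 72.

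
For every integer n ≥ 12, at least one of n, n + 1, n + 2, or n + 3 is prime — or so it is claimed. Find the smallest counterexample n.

n = 24

A counterexample is any integer n ≥ 12 such that n, n + 1, n + 2, n + 3 are all composite; we check each in order.
For n = 12, 13, 14, 15, …, 21, 22, 23 the conclusion holds.
n = 24: 24 = 2 × 12; 25 = 5 × 5; 26 = 2 × 13; 27 = 3 × 9 — all composite.
So n = 24 is the smallest counterexample.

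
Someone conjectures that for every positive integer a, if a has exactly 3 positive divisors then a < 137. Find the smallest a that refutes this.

We need the least positive integer a for which a has exactly 3 positive divisors but the claim fails.
For a = 4, 9, 25, 49, 121 the conclusion holds.
a = 169: τ(169) = 3; 169 ≥ 137.

a = 169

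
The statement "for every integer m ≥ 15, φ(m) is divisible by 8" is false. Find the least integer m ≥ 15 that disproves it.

Check each integer m ≥ 15 in order until φ(m) is not divisible by 8.
For m = 15, 16, 17 the conclusion holds.
m = 18: φ(18) = 6; 6 mod 8 = 6.

m = 18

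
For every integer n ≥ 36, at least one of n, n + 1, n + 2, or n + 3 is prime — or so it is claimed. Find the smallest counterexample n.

n = 48

The first 12 eligible values, up to n = 47, all satisfy the conclusion.
n = 48: 48 = 2 × 24; 49 = 7 × 7; 50 = 2 × 25; 51 = 3 × 17 — all composite.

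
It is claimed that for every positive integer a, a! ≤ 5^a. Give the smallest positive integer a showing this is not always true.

a = 12

A counterexample is any positive integer a such that a! > 5^a; we check each in order.
For a = 1, 2, 3, 4, …, 9, 10, 11 the conclusion holds.
a = 12: a! = 479001600 and 5^a = 244140625, so 479001600 > 244140625.
So a = 12 is the smallest counterexample.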